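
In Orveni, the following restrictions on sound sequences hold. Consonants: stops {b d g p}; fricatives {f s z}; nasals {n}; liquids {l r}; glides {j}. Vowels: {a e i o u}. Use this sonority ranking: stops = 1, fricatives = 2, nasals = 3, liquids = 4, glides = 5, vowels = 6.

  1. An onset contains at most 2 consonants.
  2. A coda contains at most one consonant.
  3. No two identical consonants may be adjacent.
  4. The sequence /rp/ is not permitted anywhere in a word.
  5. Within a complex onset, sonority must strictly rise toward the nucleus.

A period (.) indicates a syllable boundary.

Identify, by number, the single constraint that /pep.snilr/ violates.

2

/pep.snilr/: syllable 2 coda /lr/ has 2 consonants (> 1).
This is a violation of constraint 2: "A coda contains at most one consonant."
The remaining constraints (1, 3, 4, 5) are satisfied.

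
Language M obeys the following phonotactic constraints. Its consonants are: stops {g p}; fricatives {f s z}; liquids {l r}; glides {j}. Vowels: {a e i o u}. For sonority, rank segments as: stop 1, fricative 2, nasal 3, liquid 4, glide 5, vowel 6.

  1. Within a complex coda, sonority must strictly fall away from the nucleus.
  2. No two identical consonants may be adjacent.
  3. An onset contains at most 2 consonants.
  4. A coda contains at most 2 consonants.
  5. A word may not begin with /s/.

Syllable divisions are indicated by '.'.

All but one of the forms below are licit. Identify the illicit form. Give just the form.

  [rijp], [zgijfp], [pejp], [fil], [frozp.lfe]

[zgijfp]

[rijp] — σ1 onset /r/, coda /jp/ (5→1 falls) ok → licit
[zgijfp] — violates constraint 4: syllable 1 coda /jfp/ has 3 consonants (> 2) → illicit
[pejp] — σ1 onset /p/, coda /jp/ (5→1 falls) ok → licit
[fil] — σ1 onset /f/, coda /l/ ok → licit
[frozp.lfe] — σ1 onset /fr/ (2C), coda /zp/ (2→1 falls) ok; σ2 onset /lf/ (2C), coda /∅/ ok → licit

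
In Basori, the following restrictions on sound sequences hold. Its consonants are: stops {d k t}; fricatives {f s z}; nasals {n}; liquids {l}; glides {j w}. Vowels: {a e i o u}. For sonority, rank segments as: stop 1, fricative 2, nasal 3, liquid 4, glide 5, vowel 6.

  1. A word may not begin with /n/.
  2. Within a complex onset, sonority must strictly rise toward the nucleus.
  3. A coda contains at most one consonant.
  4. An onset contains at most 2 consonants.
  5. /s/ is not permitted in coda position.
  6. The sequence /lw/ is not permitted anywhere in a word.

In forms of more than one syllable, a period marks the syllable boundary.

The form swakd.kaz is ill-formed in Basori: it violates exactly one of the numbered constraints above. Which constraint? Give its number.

swakd.kaz: syllable 1 coda /kd/ has 2 consonants (> 1).
This is a violation of constraint 3: "A coda contains at most one consonant."
The remaining constraints (1, 2, 4, 5, 6) are satisfied.

3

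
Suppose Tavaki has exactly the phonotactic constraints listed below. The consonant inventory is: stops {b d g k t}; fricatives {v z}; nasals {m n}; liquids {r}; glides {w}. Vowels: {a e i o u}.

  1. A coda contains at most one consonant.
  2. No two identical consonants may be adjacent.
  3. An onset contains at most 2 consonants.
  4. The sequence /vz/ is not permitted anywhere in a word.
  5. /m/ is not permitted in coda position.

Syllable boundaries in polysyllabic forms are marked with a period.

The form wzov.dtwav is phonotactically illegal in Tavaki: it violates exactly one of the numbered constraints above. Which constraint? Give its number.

3

wzov.dtwav: syllable 2 onset /dtw/ has 3 consonants (> 2).
This is a violation of constraint 3: "An onset contains at most 2 consonants."
The remaining constraints (1, 2, 4, 5) are satisfied.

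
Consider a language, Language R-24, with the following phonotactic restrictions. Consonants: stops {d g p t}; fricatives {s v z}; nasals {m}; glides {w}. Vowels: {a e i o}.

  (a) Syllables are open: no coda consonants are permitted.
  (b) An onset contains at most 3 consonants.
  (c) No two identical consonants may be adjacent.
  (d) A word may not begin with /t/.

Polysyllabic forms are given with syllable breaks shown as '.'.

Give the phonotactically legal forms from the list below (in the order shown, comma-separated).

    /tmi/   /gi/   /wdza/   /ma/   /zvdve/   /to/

/tmi/ — violates constraint (d): word begins with /t/ → phonotactically illegal
/gi/ — σ1 onset /g/, coda /∅/ ok → phonotactically legal
/wdza/ — σ1 onset /wdz/ (3C), coda /∅/ ok → phonotactically legal
/ma/ — σ1 onset /m/, coda /∅/ ok → phonotactically legal
/zvdve/ — violates constraint (b): syllable 1 onset /zvdv/ has 4 consonants (> 3) → phonotactically illegal
/to/ — violates constraint (d): word begins with /t/ → phonotactically illegal

/gi/, /wdza/, /ma/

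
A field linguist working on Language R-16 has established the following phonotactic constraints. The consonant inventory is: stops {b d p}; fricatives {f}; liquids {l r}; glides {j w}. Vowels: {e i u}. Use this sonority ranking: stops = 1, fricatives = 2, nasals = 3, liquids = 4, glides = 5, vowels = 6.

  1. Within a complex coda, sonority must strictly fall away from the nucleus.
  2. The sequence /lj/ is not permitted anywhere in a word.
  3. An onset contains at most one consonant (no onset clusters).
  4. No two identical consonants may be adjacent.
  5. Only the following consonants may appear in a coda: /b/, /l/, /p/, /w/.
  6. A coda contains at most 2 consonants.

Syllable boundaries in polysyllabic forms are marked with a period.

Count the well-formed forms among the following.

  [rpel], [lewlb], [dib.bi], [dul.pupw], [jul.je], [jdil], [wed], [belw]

[rpel] — violates constraint 3: syllable 1 onset /rp/ has 2 consonants (> 1) → ill-formed
[lewlb] — violates constraint 6: syllable 1 coda /wlb/ has 3 consonants (> 2) → ill-formed
[dib.bi] — violates constraint 4: adjacent identical consonants /bb/ → ill-formed
[dul.pupw] — violates constraint 1: syllable 2 coda /pw/: /p/ (stop, 1) → /w/ (glide, 5) does not fall → ill-formed
[jul.je] — violates constraint 2: contains banned sequence /lj/ → ill-formed
[jdil] — violates constraint 3: syllable 1 onset /jd/ has 2 consonants (> 1) → ill-formed
[wed] — violates constraint 5: syllable 1 coda contains /d/, which is not a licensed coda consonant → ill-formed
[belw] — violates constraint 1: syllable 1 coda /lw/: /l/ (liquid, 4) → /w/ (glide, 5) does not fall → ill-formed
No form is well-formed → 0.

0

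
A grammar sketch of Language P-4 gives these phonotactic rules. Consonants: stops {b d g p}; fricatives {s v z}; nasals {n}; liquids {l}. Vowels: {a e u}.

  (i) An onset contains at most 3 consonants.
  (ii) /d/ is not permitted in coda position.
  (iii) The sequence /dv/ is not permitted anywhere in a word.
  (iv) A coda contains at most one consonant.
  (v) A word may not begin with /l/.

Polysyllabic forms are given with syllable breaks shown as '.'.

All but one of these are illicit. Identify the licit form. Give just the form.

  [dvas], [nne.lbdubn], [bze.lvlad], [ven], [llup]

[dvas] — violates constraint (iii): contains banned sequence /dv/ → illicit
[nne.lbdubn] — violates constraint (iv): syllable 2 coda /bn/ has 2 consonants (> 1) → illicit
[bze.lvlad] — violates constraint (ii): syllable 2 coda contains /d/ → illicit
[ven] — σ1 onset /v/, coda /n/ ok → licit
[llup] — violates constraint (v): word begins with /l/ → illicit

[ven]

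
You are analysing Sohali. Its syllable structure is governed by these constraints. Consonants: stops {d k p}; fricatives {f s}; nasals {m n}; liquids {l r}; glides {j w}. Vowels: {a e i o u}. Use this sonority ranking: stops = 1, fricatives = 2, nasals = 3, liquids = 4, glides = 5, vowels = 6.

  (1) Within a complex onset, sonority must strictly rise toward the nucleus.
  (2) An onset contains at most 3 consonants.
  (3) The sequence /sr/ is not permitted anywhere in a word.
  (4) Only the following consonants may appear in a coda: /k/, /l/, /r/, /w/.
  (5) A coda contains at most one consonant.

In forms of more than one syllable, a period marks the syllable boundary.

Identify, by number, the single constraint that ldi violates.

ldi: syllable 1 onset /ld/: /l/ (liquid, 4) → /d/ (stop, 1) does not rise.
This is a violation of constraint 1: "Within a complex onset, sonority must strictly rise toward the nucleus."
The remaining constraints (2, 3, 4, 5) are satisfied.

1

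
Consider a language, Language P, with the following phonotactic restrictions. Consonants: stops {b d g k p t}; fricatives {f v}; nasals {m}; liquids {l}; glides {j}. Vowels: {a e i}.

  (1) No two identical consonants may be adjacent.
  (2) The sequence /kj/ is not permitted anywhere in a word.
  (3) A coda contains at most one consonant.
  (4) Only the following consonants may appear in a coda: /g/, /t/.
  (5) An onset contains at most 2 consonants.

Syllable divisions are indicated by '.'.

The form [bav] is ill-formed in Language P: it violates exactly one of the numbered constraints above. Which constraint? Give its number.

[bav]: syllable 1 coda contains /v/, which is not a licensed coda consonant.
This is a violation of constraint 4: "Only the following consonants may appear in a coda: /g/, /t/."
The remaining constraints (1, 2, 3, 5) are satisfied.

4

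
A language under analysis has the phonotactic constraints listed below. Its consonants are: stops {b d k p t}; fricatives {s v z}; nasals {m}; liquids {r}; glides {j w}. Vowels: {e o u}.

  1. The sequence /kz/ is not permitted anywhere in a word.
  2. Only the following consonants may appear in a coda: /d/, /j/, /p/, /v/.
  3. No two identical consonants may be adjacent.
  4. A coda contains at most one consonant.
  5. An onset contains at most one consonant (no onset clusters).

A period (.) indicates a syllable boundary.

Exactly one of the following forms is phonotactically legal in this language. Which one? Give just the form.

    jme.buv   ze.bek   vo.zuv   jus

vo.zuv

jme.buv — violates constraint 5: syllable 1 onset /jm/ has 2 consonants (> 1) → phonotactically illegal
ze.bek — violates constraint 2: syllable 2 coda contains /k/, which is not a licensed coda consonant → phonotactically illegal
vo.zuv — σ1 onset /v/, coda /∅/ ok; σ2 onset /z/, coda /v/ ok → phonotactically legal
jus — violates constraint 2: syllable 1 coda contains /s/, which is not a licensed coda consonant → phonotactically illegal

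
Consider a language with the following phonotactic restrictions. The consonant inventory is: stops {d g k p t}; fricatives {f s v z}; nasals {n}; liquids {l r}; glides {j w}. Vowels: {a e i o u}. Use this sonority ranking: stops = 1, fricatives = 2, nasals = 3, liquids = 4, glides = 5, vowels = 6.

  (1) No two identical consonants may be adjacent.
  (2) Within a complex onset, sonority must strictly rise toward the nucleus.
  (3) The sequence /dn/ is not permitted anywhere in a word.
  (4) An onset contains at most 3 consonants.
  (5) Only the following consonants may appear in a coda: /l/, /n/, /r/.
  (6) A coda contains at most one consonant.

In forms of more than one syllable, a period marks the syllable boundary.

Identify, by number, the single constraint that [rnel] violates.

[rnel]: syllable 1 onset /rn/: /r/ (liquid, 4) → /n/ (nasal, 3) does not rise.
This is a violation of constraint 2: "Within a complex onset, sonority must strictly rise toward the nucleus."
The remaining constraints (1, 3, 4, 5, 6) are satisfied.

2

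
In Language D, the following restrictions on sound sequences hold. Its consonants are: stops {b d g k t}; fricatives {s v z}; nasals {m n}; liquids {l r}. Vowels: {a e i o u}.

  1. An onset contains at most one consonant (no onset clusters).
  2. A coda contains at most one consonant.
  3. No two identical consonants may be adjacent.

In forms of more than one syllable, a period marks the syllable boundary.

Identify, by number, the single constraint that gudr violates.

2

gudr: syllable 1 coda /dr/ has 2 consonants (> 1).
This is a violation of constraint 2: "A coda contains at most one consonant."
The remaining constraints (1, 3) are satisfied.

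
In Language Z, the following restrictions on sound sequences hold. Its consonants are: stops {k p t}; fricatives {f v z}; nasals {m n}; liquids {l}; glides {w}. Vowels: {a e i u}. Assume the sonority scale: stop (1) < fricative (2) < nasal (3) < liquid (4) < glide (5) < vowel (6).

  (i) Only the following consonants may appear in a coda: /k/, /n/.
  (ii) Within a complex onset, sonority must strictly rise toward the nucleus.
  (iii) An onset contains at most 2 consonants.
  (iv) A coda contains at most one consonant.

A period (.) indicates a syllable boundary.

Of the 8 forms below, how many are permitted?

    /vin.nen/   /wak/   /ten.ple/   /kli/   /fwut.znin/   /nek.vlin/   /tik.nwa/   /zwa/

/vin.nen/ — σ1 onset /v/, coda /n/ ok; σ2 onset /n/, coda /n/ ok → permitted
/wak/ — σ1 onset /w/, coda /k/ ok → permitted
/ten.ple/ — σ1 onset /t/, coda /n/ ok; σ2 onset /pl/ (1→4 rises), coda /∅/ ok → permitted
/kli/ — σ1 onset /kl/ (1→4 rises), coda /∅/ ok → permitted
/fwut.znin/ — violates constraint (i): syllable 1 coda contains /t/, which is not a licensed coda consonant → not permitted
/nek.vlin/ — σ1 onset /n/, coda /k/ ok; σ2 onset /vl/ (2→4 rises), coda /n/ ok → permitted
/tik.nwa/ — σ1 onset /t/, coda /k/ ok; σ2 onset /nw/ (3→5 rises), coda /∅/ ok → permitted
/zwa/ — σ1 onset /zw/ (2→5 rises), coda /∅/ ok → permitted
Permitted: /vin.nen/, /wak/, /ten.ple/, /kli/, /nek.vlin/, /tik.nwa/, /zwa/ → 7.

7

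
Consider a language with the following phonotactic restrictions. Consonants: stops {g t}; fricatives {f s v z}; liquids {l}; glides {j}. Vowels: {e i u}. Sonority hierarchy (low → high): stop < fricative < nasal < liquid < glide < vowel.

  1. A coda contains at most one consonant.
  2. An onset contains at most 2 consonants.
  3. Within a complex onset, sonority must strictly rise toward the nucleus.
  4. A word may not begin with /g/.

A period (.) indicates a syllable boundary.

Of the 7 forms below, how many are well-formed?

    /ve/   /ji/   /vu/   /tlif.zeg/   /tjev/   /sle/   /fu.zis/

7

/ve/ — σ1 onset /v/, coda /∅/ ok → well-formed
/ji/ — σ1 onset /j/, coda /∅/ ok → well-formed
/vu/ — σ1 onset /v/, coda /∅/ ok → well-formed
/tlif.zeg/ — σ1 onset /tl/ (1→4 rises), coda /f/ ok; σ2 onset /z/, coda /g/ ok → well-formed
/tjev/ — σ1 onset /tj/ (1→5 rises), coda /v/ ok → well-formed
/sle/ — σ1 onset /sl/ (2→4 rises), coda /∅/ ok → well-formed
/fu.zis/ — σ1 onset /f/, coda /∅/ ok; σ2 onset /z/, coda /s/ ok → well-formed
Well-formed: /ve/, /ji/, /vu/, /tlif.zeg/, /tjev/, /sle/, /fu.zis/ → 7.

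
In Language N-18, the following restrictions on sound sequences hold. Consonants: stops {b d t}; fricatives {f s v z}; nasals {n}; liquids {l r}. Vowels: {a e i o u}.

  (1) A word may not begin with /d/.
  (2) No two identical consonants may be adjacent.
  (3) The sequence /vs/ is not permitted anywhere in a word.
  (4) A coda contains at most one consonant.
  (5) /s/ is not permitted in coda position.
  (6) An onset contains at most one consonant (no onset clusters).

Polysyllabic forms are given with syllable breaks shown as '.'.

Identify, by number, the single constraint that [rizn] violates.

4

[rizn]: syllable 1 coda /zn/ has 2 consonants (> 1).
This is a violation of constraint 4: "A coda contains at most one consonant."
The remaining constraints (1, 2, 3, 5, 6) are satisfied.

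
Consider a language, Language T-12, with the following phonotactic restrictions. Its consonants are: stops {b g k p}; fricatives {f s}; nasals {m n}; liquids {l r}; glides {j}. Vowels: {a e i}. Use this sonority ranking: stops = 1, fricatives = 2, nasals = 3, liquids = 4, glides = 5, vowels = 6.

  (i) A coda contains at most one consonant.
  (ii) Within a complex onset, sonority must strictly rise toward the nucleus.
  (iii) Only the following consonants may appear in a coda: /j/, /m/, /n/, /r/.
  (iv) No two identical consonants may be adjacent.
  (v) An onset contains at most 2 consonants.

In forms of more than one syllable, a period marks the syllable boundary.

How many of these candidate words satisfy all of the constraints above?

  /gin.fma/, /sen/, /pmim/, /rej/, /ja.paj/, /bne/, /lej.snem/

7

/gin.fma/ — σ1 onset /g/, coda /n/ ok; σ2 onset /fm/ (2→3 rises), coda /∅/ ok → well-formed
/sen/ — σ1 onset /s/, coda /n/ ok → well-formed
/pmim/ — σ1 onset /pm/ (1→3 rises), coda /m/ ok → well-formed
/rej/ — σ1 onset /r/, coda /j/ ok → well-formed
/ja.paj/ — σ1 onset /j/, coda /∅/ ok; σ2 onset /p/, coda /j/ ok → well-formed
/bne/ — σ1 onset /bn/ (1→3 rises), coda /∅/ ok → well-formed
/lej.snem/ — σ1 onset /l/, coda /j/ ok; σ2 onset /sn/ (2→3 rises), coda /m/ ok → well-formed
Well-formed: /gin.fma/, /sen/, /pmim/, /rej/, /ja.paj/, /bne/, /lej.snem/ → 7.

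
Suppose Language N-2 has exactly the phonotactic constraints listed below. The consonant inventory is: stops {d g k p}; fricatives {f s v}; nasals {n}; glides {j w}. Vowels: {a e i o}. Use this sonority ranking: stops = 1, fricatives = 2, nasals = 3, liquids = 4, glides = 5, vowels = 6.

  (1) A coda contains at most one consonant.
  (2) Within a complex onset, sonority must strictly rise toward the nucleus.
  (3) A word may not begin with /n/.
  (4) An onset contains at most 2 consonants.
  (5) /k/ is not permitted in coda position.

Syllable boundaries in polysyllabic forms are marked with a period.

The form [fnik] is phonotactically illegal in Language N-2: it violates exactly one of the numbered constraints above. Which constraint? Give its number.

5

[fnik]: syllable 1 coda contains /k/.
This is a violation of constraint 5: "/k/ is not permitted in coda position."
The remaining constraints (1, 2, 3, 4) are satisfied.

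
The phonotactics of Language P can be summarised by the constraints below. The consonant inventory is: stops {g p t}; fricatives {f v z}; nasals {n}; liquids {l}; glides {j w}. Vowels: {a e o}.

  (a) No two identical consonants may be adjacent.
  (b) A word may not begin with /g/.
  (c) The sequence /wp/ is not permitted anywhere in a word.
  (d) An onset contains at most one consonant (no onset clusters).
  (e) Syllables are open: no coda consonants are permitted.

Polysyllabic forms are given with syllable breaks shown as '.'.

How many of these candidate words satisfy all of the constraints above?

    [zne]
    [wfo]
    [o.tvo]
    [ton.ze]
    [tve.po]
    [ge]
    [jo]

[zne] — violates constraint (d): syllable 1 onset /zn/ has 2 consonants (> 1) → illicit
[wfo] — violates constraint (d): syllable 1 onset /wf/ has 2 consonants (> 1) → illicit
[o.tvo] — violates constraint (d): syllable 2 onset /tv/ has 2 consonants (> 1) → illicit
[ton.ze] — violates constraint (e): syllable 1 coda /n/ has 1 consonant (> 0) → illicit
[tve.po] — violates constraint (d): syllable 1 onset /tv/ has 2 consonants (> 1) → illicit
[ge] — violates constraint (b): word begins with /g/ → illicit
[jo] — σ1 onset /j/, coda /∅/ ok → licit
Licit: [jo] → 1.

1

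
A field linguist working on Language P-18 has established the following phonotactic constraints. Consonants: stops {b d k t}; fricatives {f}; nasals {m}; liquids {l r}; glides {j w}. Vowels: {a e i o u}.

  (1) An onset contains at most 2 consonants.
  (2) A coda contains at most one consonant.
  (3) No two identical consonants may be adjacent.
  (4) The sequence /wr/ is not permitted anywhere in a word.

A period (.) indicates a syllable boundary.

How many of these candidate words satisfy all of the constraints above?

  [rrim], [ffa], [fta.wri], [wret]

[rrim] — violates constraint 3: adjacent identical consonants /rr/ → phonotactically illegal
[ffa] — violates constraint 3: adjacent identical consonants /ff/ → phonotactically illegal
[fta.wri] — violates constraint 4: contains banned sequence /wr/ → phonotactically illegal
[wret] — violates constraint 4: contains banned sequence /wr/ → phonotactically illegal
No form is phonotactically legal → 0.

0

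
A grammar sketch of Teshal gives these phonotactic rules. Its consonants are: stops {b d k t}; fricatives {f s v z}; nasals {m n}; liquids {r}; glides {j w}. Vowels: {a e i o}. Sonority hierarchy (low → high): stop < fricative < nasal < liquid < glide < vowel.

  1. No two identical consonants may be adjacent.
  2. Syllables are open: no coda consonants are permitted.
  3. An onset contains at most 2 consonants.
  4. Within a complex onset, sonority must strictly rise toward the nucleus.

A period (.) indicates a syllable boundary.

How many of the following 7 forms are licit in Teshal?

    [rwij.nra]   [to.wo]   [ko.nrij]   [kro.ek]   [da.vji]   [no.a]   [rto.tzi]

[rwij.nra] — violates constraint 2: syllable 1 coda /j/ has 1 consonant (> 0) → illicit
[to.wo] — σ1 onset /t/, coda /∅/ ok; σ2 onset /w/, coda /∅/ ok → licit
[ko.nrij] — violates constraint 2: syllable 2 coda /j/ has 1 consonant (> 0) → illicit
[kro.ek] — violates constraint 2: syllable 2 coda /k/ has 1 consonant (> 0) → illicit
[da.vji] — σ1 onset /d/, coda /∅/ ok; σ2 onset /vj/ (2→5 rises), coda /∅/ ok → licit
[no.a] — σ1 onset /n/, coda /∅/ ok; σ2 onset /∅/, coda /∅/ ok → licit
[rto.tzi] — violates constraint 4: syllable 1 onset /rt/: /r/ (liquid, 4) → /t/ (stop, 1) does not rise → illicit
Licit: [to.wo], [da.vji], [no.a] → 3.

3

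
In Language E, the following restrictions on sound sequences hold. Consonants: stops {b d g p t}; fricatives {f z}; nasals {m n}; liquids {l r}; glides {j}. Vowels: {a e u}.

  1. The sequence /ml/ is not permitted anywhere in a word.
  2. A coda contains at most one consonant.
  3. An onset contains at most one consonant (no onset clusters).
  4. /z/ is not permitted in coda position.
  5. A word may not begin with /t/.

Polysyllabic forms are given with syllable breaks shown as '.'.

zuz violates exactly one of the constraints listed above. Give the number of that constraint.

zuz: syllable 1 coda contains /z/.
This is a violation of constraint 4: "/z/ is not permitted in coda position."
The remaining constraints (1, 2, 3, 5) are satisfied.

4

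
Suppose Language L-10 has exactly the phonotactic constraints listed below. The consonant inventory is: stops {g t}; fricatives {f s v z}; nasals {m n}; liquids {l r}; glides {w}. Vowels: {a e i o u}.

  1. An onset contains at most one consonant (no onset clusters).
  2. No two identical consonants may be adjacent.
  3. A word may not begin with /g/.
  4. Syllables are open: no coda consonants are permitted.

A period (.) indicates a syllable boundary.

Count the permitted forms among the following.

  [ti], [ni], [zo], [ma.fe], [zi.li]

5

[ti] — σ1 onset /t/, coda /∅/ ok → permitted
[ni] — σ1 onset /n/, coda /∅/ ok → permitted
[zo] — σ1 onset /z/, coda /∅/ ok → permitted
[ma.fe] — σ1 onset /m/, coda /∅/ ok; σ2 onset /f/, coda /∅/ ok → permitted
[zi.li] — σ1 onset /z/, coda /∅/ ok; σ2 onset /l/, coda /∅/ ok → permitted
Permitted: [ti], [ni], [zo], [ma.fe], [zi.li] → 5.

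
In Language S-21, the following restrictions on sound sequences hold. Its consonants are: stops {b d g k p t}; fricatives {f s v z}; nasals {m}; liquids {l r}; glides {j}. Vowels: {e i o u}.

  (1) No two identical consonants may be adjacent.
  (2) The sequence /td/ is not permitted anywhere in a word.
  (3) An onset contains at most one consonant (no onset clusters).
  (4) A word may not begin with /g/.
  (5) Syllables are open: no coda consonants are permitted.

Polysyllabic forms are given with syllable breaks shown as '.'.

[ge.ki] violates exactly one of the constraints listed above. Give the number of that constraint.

4

[ge.ki]: word begins with /g/.
This is a violation of constraint 4: "A word may not begin with /g/."
The remaining constraints (1, 2, 3, 5) are satisfied.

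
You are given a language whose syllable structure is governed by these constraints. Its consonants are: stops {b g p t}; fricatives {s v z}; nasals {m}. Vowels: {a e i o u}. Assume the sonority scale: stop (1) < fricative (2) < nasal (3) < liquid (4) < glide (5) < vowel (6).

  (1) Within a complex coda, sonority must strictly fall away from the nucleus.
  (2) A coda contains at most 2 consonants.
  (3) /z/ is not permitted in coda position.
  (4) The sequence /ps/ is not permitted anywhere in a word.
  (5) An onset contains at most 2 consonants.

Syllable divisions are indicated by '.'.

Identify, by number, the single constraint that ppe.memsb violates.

ppe.memsb: syllable 2 coda /msb/ has 3 consonants (> 2).
This is a violation of constraint 2: "A coda contains at most 2 consonants."
The remaining constraints (1, 3, 4, 5) are satisfied.

2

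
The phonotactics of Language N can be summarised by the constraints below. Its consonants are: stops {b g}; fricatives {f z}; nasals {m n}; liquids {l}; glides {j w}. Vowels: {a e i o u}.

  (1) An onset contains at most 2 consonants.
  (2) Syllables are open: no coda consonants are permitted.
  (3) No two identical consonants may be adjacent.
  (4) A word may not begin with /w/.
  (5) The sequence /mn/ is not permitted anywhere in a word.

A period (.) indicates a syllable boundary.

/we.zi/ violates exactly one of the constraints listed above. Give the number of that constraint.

/we.zi/: word begins with /w/.
This is a violation of constraint 4: "A word may not begin with /w/."
The remaining constraints (1, 2, 3, 5) are satisfied.

4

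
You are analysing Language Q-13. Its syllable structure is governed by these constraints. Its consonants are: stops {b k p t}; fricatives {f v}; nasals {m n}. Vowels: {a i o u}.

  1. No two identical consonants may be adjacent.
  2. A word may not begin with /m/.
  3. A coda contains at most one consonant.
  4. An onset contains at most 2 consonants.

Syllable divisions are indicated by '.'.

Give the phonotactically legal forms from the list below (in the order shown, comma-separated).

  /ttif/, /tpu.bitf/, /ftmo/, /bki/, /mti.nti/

/ttif/ — violates constraint 1: adjacent identical consonants /tt/ → phonotactically illegal
/tpu.bitf/ — violates constraint 3: syllable 2 coda /tf/ has 2 consonants (> 1) → phonotactically illegal
/ftmo/ — violates constraint 4: syllable 1 onset /ftm/ has 3 consonants (> 2) → phonotactically illegal
/bki/ — σ1 onset /bk/ (2C), coda /∅/ ok → phonotactically legal
/mti.nti/ — violates constraint 2: word begins with /m/ → phonotactically illegal

/bki/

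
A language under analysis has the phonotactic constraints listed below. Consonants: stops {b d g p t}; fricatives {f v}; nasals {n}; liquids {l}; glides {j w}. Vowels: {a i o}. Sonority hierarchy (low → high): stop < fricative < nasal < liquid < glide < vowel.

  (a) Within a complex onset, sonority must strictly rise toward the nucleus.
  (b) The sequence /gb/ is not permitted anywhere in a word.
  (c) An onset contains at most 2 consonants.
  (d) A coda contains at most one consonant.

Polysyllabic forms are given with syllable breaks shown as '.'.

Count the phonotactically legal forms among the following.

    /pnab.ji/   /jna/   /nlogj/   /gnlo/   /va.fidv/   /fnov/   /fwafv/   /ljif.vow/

/pnab.ji/ — σ1 onset /pn/ (1→3 rises), coda /b/ ok; σ2 onset /j/, coda /∅/ ok → phonotactically legal
/jna/ — violates constraint (a): syllable 1 onset /jn/: /j/ (glide, 5) → /n/ (nasal, 3) does not rise → phonotactically illegal
/nlogj/ — violates constraint (d): syllable 1 coda /gj/ has 2 consonants (> 1) → phonotactically illegal
/gnlo/ — violates constraint (c): syllable 1 onset /gnl/ has 3 consonants (> 2) → phonotactically illegal
/va.fidv/ — violates constraint (d): syllable 2 coda /dv/ has 2 consonants (> 1) → phonotactically illegal
/fnov/ — σ1 onset /fn/ (2→3 rises), coda /v/ ok → phonotactically legal
/fwafv/ — violates constraint (d): syllable 1 coda /fv/ has 2 consonants (> 1) → phonotactically illegal
/ljif.vow/ — σ1 onset /lj/ (4→5 rises), coda /f/ ok; σ2 onset /v/, coda /w/ ok → phonotactically legal
Phonotactically legal: /pnab.ji/, /fnov/, /ljif.vow/ → 3.

3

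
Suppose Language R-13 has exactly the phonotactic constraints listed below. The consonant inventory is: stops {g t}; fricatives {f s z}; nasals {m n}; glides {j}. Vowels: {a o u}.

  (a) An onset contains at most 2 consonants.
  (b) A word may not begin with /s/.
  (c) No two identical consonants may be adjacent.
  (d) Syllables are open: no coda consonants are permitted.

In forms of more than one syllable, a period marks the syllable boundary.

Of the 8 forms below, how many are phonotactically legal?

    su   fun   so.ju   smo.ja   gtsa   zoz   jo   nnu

su — violates constraint (b): word begins with /s/ → phonotactically illegal
fun — violates constraint (d): syllable 1 coda /n/ has 1 consonant (> 0) → phonotactically illegal
so.ju — violates constraint (b): word begins with /s/ → phonotactically illegal
smo.ja — violates constraint (b): word begins with /s/ → phonotactically illegal
gtsa — violates constraint (a): syllable 1 onset /gts/ has 3 consonants (> 2) → phonotactically illegal
zoz — violates constraint (d): syllable 1 coda /z/ has 1 consonant (> 0) → phonotactically illegal
jo — σ1 onset /j/, coda /∅/ ok → phonotactically legal
nnu — violates constraint (c): adjacent identical consonants /nn/ → phonotactically illegal
Phonotactically legal: jo → 1.

1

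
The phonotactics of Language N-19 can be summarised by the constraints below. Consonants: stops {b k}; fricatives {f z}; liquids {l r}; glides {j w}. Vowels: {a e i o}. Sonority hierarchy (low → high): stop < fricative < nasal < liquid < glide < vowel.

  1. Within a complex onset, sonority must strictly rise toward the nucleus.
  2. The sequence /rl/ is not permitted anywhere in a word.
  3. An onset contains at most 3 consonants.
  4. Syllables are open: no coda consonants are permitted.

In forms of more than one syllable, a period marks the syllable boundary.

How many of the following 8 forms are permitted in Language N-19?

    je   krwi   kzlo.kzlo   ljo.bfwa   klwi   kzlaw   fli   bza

7

je — σ1 onset /j/, coda /∅/ ok → permitted
krwi — σ1 onset /krw/ (1→4→5 rises), coda /∅/ ok → permitted
kzlo.kzlo — σ1 onset /kzl/ (1→2→4 rises), coda /∅/ ok; σ2 onset /kzl/ (1→2→4 rises), coda /∅/ ok → permitted
ljo.bfwa — σ1 onset /lj/ (4→5 rises), coda /∅/ ok; σ2 onset /bfw/ (1→2→5 rises), coda /∅/ ok → permitted
klwi — σ1 onset /klw/ (1→4→5 rises), coda /∅/ ok → permitted
kzlaw — violates constraint 4: syllable 1 coda /w/ has 1 consonant (> 0) → not permitted
fli — σ1 onset /fl/ (2→4 rises), coda /∅/ ok → permitted
bza — σ1 onset /bz/ (1→2 rises), coda /∅/ ok → permitted
Permitted: je, krwi, kzlo.kzlo, ljo.bfwa, klwi, fli, bza → 7.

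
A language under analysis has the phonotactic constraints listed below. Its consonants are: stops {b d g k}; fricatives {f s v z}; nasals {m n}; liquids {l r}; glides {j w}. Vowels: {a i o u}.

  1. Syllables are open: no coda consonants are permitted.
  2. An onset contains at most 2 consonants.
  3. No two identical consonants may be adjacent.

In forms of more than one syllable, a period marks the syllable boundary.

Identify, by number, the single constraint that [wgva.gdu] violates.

2

[wgva.gdu]: syllable 1 onset /wgv/ has 3 consonants (> 2).
This is a violation of constraint 2: "An onset contains at most 2 consonants."
The remaining constraints (1, 3) are satisfied.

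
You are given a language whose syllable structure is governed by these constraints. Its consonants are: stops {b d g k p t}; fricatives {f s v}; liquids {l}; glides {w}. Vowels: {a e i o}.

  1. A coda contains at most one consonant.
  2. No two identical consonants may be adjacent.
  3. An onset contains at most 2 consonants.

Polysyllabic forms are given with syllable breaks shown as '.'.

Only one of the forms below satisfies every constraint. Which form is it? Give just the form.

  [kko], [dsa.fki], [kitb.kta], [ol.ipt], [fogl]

[dsa.fki]

[kko] — violates constraint 2: adjacent identical consonants /kk/ → ill-formed
[dsa.fki] — σ1 onset /ds/ (2C), coda /∅/ ok; σ2 onset /fk/ (2C), coda /∅/ ok → well-formed
[kitb.kta] — violates constraint 1: syllable 1 coda /tb/ has 2 consonants (> 1) → ill-formed
[ol.ipt] — violates constraint 1: syllable 2 coda /pt/ has 2 consonants (> 1) → ill-formed
[fogl] — violates constraint 1: syllable 1 coda /gl/ has 2 consonants (> 1) → ill-formed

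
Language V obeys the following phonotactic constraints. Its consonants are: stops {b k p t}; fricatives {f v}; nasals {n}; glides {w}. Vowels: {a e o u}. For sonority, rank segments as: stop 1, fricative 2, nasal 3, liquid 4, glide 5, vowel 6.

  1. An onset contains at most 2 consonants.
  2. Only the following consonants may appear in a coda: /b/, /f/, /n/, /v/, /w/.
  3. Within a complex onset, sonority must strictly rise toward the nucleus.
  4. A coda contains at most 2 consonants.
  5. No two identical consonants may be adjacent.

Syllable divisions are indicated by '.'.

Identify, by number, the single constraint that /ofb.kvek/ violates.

2

/ofb.kvek/: syllable 2 coda contains /k/, which is not a licensed coda consonant.
This is a violation of constraint 2: "Only the following consonants may appear in a coda: /b/, /f/, /n/, /v/, /w/."
The remaining constraints (1, 3, 4, 5) are satisfied.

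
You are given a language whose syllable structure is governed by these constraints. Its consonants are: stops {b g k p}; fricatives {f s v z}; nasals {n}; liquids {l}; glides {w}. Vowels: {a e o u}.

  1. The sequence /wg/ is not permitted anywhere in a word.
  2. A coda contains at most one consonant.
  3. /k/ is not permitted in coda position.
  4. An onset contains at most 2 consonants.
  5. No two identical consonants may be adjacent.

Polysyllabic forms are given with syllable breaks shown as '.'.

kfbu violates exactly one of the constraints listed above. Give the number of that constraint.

4

kfbu: syllable 1 onset /kfb/ has 3 consonants (> 2).
This is a violation of constraint 4: "An onset contains at most 2 consonants."
The remaining constraints (1, 2, 3, 5) are satisfied.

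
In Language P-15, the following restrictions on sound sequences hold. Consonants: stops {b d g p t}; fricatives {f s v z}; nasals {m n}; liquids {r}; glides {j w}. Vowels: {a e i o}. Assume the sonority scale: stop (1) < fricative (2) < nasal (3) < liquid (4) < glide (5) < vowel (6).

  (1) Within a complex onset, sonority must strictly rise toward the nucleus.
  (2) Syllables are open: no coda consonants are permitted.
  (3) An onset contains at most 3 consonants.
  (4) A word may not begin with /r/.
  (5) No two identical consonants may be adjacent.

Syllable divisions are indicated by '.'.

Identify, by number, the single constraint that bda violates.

bda: syllable 1 onset /bd/: /b/ (stop, 1) → /d/ (stop, 1) does not rise.
This is a violation of constraint 1: "Within a complex onset, sonority must strictly rise toward the nucleus."
The remaining constraints (2, 3, 4, 5) are satisfied.

1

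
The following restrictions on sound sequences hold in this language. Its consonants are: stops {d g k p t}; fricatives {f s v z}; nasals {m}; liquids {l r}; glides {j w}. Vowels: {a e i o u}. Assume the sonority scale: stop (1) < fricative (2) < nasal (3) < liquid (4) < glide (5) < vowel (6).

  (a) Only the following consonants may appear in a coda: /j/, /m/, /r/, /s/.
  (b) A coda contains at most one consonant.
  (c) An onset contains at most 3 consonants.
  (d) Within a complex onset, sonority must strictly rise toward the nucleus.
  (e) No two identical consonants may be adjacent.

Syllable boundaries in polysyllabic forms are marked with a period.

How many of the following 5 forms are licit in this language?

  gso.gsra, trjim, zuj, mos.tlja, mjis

5

gso.gsra — σ1 onset /gs/ (1→2 rises), coda /∅/ ok; σ2 onset /gsr/ (1→2→4 rises), coda /∅/ ok → licit
trjim — σ1 onset /trj/ (1→4→5 rises), coda /m/ ok → licit
zuj — σ1 onset /z/, coda /j/ ok → licit
mos.tlja — σ1 onset /m/, coda /s/ ok; σ2 onset /tlj/ (1→4→5 rises), coda /∅/ ok → licit
mjis — σ1 onset /mj/ (3→5 rises), coda /s/ ok → licit
Licit: gso.gsra, trjim, zuj, mos.tlja, mjis → 5.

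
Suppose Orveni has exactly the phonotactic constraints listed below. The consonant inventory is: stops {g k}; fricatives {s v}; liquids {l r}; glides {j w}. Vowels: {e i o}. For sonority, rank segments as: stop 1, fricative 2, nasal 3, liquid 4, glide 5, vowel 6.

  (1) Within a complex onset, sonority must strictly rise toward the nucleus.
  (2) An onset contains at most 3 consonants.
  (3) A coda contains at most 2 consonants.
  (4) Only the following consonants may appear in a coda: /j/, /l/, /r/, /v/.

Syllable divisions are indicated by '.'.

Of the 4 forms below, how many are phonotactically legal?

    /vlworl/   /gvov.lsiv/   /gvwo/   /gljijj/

/vlworl/ — σ1 onset /vlw/ (2→4→5 rises), coda /rl/ (2C) ok → phonotactically legal
/gvov.lsiv/ — violates constraint 1: syllable 2 onset /ls/: /l/ (liquid, 4) → /s/ (fricative, 2) does not rise → phonotactically illegal
/gvwo/ — σ1 onset /gvw/ (1→2→5 rises), coda /∅/ ok → phonotactically legal
/gljijj/ — σ1 onset /glj/ (1→4→5 rises), coda /jj/ (2C) ok → phonotactically legal
Phonotactically legal: /vlworl/, /gvwo/, /gljijj/ → 3.

3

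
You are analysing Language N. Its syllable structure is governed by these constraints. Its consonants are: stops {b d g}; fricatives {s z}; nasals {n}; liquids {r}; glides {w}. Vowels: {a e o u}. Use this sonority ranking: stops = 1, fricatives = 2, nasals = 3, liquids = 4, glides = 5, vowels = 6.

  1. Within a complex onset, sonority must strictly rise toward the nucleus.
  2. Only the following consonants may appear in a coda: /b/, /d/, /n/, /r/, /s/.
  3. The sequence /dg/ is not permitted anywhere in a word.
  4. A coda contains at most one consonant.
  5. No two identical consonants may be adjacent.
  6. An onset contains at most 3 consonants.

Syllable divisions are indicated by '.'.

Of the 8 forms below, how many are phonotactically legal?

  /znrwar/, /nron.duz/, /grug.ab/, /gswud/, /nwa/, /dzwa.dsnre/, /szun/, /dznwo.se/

/znrwar/ — violates constraint 6: syllable 1 onset /znrw/ has 4 consonants (> 3) → phonotactically illegal
/nron.duz/ — violates constraint 2: syllable 2 coda contains /z/, which is not a licensed coda consonant → phonotactically illegal
/grug.ab/ — violates constraint 2: syllable 1 coda contains /g/, which is not a licensed coda consonant → phonotactically illegal
/gswud/ — σ1 onset /gsw/ (1→2→5 rises), coda /d/ ok → phonotactically legal
/nwa/ — σ1 onset /nw/ (3→5 rises), coda /∅/ ok → phonotactically legal
/dzwa.dsnre/ — violates constraint 6: syllable 2 onset /dsnr/ has 4 consonants (> 3) → phonotactically illegal
/szun/ — violates constraint 1: syllable 1 onset /sz/: /s/ (fricative, 2) → /z/ (fricative, 2) does not rise → phonotactically illegal
/dznwo.se/ — violates constraint 6: syllable 1 onset /dznw/ has 4 consonants (> 3) → phonotactically illegal
Phonotactically legal: /gswud/, /nwa/ → 2.

2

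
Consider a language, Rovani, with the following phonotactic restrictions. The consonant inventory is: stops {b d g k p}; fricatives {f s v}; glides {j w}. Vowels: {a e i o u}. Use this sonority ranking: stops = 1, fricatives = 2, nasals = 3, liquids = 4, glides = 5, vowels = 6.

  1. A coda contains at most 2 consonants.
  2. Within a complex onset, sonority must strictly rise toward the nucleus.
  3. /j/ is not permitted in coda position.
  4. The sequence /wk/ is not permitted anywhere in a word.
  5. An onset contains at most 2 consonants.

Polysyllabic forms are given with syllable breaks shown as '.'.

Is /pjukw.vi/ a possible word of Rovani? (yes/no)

yes

/pjukw.vi/ — σ1 onset /pj/ (1→5 rises), coda /kw/ (2C) ok; σ2 onset /v/, coda /∅/ ok → licit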